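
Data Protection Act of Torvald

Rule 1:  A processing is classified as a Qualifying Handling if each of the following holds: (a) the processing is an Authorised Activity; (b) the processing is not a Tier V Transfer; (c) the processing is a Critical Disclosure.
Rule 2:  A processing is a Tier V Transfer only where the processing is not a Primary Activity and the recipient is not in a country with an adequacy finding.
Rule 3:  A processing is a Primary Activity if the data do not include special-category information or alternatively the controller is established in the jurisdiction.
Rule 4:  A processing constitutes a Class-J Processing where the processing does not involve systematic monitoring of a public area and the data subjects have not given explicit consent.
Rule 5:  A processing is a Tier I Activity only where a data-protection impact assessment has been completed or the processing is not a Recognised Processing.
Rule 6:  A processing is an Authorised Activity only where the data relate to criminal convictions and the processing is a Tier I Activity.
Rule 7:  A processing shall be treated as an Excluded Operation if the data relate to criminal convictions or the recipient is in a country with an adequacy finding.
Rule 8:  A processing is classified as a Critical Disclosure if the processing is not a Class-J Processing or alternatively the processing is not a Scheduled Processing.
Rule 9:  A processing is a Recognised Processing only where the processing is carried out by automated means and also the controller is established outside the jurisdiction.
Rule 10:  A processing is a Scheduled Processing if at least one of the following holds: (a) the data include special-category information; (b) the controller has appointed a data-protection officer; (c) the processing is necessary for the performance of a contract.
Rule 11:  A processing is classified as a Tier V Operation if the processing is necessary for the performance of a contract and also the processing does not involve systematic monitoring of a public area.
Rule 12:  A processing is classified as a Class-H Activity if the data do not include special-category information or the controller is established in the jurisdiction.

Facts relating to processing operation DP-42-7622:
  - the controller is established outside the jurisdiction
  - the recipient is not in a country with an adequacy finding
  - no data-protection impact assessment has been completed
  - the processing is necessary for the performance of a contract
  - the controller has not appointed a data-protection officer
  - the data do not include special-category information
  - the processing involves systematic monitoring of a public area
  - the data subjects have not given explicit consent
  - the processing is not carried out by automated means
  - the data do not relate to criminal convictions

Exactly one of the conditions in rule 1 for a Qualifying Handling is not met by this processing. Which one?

rule 9 — Recognised Processing: [the processing is carried out by automated means? no] AND [the controller is established outside the jurisdiction? yes] → not satisfied.
rule 5 — Tier I Activity: [a data-protection impact assessment has been completed? no] OR [not a Recognised Processing (rule 9)? yes] → satisfied.
rule 6 — Authorised Activity: [the data relate to criminal convictions? no] AND [Tier I Activity (rule 5)? yes] → not satisfied.
rule 3 — Primary Activity: [the data do not include special-category information? yes] OR [the controller is established in the jurisdiction? no] → satisfied.
rule 2 — Tier V Transfer: [not a Primary Activity (rule 3)? no] AND [the recipient is not in a country with an adequacy finding? yes] → not satisfied.
rule 4 — Class-J Processing: [the processing does not involve systematic monitoring of a public area? no] AND [the data subjects have not given explicit consent? yes] → not satisfied.
rule 10 — Scheduled Processing: [the data include special-category information? no] OR [the controller has appointed a data-protection officer? no] OR [the processing is necessary for the performance of a contract? yes] → satisfied.
rule 8 — Critical Disclosure: [not a Class-J Processing (rule 4)? yes] OR [not a Scheduled Processing (rule 10)? no] → satisfied.
rule 1 — Qualifying Handling: [Authorised Activity (rule 6)? no] AND [not a Tier V Transfer (rule 2)? yes] AND [Critical Disclosure (rule 8)? yes] → not satisfied.

Authorised Activity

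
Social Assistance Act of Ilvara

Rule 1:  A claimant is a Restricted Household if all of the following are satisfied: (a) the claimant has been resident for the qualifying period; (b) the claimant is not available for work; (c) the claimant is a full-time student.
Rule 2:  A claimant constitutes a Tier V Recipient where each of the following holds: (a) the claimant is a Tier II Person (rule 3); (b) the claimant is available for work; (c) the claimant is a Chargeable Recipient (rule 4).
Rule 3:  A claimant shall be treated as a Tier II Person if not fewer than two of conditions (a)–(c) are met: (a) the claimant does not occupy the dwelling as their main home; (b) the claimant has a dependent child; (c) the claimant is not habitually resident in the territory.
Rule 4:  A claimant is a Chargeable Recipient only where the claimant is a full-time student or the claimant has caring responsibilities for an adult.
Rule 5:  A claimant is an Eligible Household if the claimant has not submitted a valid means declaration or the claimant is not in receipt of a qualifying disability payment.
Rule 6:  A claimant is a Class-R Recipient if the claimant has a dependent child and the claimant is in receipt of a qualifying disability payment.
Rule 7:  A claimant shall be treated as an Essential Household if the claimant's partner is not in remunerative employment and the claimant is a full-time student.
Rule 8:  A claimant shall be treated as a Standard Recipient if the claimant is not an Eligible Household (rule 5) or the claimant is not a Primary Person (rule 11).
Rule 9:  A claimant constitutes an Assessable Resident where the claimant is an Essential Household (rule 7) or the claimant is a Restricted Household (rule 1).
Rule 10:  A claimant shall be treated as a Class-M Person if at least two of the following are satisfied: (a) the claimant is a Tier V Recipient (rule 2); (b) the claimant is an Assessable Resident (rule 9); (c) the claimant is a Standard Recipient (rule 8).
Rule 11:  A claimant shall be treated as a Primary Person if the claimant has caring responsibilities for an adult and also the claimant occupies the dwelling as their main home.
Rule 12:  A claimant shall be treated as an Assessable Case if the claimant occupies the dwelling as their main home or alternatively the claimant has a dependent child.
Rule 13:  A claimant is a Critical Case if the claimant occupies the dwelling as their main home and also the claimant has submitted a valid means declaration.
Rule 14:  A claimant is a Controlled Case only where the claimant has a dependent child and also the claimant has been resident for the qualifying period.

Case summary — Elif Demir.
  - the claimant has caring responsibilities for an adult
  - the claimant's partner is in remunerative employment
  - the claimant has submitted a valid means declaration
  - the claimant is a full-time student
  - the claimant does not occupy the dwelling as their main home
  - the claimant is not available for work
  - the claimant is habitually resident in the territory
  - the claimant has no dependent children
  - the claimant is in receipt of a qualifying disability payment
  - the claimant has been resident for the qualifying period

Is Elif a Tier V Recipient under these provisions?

No

rule 3 — Tier II Person: the claimant does not occupy the dwelling as their main home? yes; the claimant has a dependent child? no; the claimant is not habitually resident in the territory? no — 1 of 3 hold (need ≥2) → not satisfied.
rule 4 — Chargeable Recipient: [the claimant is a full-time student? yes] OR [the claimant has caring responsibilities for an adult? yes] → satisfied.
rule 2 — Tier V Recipient: [Tier II Person (rule 3)? no] AND [the claimant is available for work? no] AND [Chargeable Recipient (rule 4)? yes] → not satisfied.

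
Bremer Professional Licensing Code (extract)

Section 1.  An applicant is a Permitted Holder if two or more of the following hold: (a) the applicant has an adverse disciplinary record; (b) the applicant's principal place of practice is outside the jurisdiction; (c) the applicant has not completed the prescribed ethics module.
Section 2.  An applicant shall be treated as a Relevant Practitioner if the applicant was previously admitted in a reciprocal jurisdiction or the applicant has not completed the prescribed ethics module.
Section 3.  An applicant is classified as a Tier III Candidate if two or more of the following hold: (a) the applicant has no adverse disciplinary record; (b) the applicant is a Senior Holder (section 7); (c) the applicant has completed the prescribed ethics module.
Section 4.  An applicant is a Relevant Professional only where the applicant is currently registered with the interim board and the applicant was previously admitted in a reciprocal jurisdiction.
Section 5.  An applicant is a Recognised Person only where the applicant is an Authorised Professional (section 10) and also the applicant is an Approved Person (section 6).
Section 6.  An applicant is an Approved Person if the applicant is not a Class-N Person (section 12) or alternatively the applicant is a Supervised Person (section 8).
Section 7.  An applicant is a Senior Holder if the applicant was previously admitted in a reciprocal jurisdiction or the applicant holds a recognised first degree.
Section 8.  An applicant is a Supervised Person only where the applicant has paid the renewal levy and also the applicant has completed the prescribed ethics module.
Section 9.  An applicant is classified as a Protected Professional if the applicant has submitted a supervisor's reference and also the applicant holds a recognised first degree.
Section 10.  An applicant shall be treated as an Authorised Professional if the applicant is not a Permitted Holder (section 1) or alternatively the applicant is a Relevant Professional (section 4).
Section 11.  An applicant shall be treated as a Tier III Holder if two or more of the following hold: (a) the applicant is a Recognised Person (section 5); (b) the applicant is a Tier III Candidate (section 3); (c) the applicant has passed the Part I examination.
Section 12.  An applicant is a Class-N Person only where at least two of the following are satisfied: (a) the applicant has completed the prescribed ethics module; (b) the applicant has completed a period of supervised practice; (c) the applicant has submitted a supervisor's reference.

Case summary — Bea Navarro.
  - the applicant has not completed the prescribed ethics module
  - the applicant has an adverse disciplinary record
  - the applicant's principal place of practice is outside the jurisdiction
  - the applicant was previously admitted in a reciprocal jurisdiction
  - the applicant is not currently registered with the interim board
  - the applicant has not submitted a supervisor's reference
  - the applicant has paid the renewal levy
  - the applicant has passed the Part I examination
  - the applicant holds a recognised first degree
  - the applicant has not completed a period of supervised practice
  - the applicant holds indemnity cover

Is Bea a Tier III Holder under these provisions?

No

section 1 — Permitted Holder: the applicant has an adverse disciplinary record? yes; the applicant's principal place of practice is outside the jurisdiction? yes; the applicant has not completed the prescribed ethics module? yes — 3 of 3 hold (need ≥2) → satisfied.
section 4 — Relevant Professional: [the applicant is currently registered with the interim board? no] AND [the applicant was previously admitted in a reciprocal jurisdiction? yes] → not satisfied.
section 10 — Authorised Professional: [not a Permitted Holder (section 1)? no] OR [Relevant Professional (section 4)? no] → not satisfied.
section 12 — Class-N Person: the applicant has completed the prescribed ethics module? no; the applicant has completed a period of supervised practice? no; the applicant has submitted a supervisor's reference? no — 0 of 3 hold (need ≥2) → not satisfied.
section 8 — Supervised Person: [the applicant has paid the renewal levy? yes] AND [the applicant has completed the prescribed ethics module? no] → not satisfied.
section 6 — Approved Person: [not a Class-N Person (section 12)? yes] OR [Supervised Person (section 8)? no] → satisfied.
section 5 — Recognised Person: [Authorised Professional (section 10)? no] AND [Approved Person (section 6)? yes] → not satisfied.
section 7 — Senior Holder: [the applicant was previously admitted in a reciprocal jurisdiction? yes] OR [the applicant holds a recognised first degree? yes] → satisfied.
section 3 — Tier III Candidate: the applicant has no adverse disciplinary record? no; Senior Holder (section 7)? yes; the applicant has completed the prescribed ethics module? no — 1 of 3 hold (need ≥2) → not satisfied.
section 11 — Tier III Holder: Recognised Person (section 5)? no; Tier III Candidate (section 3)? no; the applicant has passed the Part I examination? yes — 1 of 3 hold (need ≥2) → not satisfied.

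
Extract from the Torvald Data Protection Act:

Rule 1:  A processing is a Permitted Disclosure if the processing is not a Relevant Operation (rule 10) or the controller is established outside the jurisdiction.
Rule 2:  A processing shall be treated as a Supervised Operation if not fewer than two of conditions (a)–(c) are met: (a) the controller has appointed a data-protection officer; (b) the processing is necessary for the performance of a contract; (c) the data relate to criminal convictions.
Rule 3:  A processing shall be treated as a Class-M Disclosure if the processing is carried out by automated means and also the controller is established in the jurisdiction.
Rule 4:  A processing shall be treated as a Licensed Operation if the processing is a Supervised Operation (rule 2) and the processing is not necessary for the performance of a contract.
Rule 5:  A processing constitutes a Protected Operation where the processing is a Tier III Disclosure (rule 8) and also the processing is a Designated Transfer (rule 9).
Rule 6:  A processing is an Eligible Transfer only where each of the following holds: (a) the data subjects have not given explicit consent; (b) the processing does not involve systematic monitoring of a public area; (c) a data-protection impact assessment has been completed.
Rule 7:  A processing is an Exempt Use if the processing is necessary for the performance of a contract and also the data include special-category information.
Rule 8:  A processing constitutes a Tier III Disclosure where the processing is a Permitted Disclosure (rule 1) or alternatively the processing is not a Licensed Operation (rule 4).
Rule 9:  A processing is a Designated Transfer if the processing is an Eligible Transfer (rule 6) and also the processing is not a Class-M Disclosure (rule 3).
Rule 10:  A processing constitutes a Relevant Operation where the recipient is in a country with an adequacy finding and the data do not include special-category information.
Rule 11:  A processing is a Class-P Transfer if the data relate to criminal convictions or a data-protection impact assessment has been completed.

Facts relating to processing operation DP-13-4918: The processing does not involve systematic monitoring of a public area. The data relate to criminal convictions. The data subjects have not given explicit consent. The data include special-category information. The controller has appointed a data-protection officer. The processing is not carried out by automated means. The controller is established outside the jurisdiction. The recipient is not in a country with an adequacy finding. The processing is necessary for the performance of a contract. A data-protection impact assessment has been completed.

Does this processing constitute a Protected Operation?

Yes

Under rule 10: the recipient is in a country with an adequacy finding? no; and the data do not include special-category information? no. So the processing is not a Relevant Operation.
Under rule 1: not a Relevant Operation (rule 10)? yes; or the controller is established outside the jurisdiction? yes. So the processing is a Permitted Disclosure.
Under rule 2: the controller has appointed a data-protection officer? yes; the processing is necessary for the performance of a contract? yes; the data relate to criminal convictions? yes — 3 of 3 hold (need ≥2) → satisfied.
Under rule 4: Supervised Operation (rule 2)? yes; and the processing is not necessary for the performance of a contract? no. So the processing is not a Licensed Operation.
Under rule 8: Permitted Disclosure (rule 1)? yes; or not a Licensed Operation (rule 4)? yes. So the processing is a Tier III Disclosure.
Under rule 6: the data subjects have not given explicit consent? yes; and the processing does not involve systematic monitoring of a public area? yes; and a data-protection impact assessment has been completed? yes. So the processing is an Eligible Transfer.
Under rule 3: the processing is carried out by automated means? no; and the controller is established in the jurisdiction? no. So the processing is not a Class-M Disclosure.
Under rule 9: Eligible Transfer (rule 6)? yes; and not a Class-M Disclosure (rule 3)? yes. So the processing is a Designated Transfer.
Under rule 5: Tier III Disclosure (rule 8)? yes; and Designated Transfer (rule 9)? yes. So the processing is a Protected Operation.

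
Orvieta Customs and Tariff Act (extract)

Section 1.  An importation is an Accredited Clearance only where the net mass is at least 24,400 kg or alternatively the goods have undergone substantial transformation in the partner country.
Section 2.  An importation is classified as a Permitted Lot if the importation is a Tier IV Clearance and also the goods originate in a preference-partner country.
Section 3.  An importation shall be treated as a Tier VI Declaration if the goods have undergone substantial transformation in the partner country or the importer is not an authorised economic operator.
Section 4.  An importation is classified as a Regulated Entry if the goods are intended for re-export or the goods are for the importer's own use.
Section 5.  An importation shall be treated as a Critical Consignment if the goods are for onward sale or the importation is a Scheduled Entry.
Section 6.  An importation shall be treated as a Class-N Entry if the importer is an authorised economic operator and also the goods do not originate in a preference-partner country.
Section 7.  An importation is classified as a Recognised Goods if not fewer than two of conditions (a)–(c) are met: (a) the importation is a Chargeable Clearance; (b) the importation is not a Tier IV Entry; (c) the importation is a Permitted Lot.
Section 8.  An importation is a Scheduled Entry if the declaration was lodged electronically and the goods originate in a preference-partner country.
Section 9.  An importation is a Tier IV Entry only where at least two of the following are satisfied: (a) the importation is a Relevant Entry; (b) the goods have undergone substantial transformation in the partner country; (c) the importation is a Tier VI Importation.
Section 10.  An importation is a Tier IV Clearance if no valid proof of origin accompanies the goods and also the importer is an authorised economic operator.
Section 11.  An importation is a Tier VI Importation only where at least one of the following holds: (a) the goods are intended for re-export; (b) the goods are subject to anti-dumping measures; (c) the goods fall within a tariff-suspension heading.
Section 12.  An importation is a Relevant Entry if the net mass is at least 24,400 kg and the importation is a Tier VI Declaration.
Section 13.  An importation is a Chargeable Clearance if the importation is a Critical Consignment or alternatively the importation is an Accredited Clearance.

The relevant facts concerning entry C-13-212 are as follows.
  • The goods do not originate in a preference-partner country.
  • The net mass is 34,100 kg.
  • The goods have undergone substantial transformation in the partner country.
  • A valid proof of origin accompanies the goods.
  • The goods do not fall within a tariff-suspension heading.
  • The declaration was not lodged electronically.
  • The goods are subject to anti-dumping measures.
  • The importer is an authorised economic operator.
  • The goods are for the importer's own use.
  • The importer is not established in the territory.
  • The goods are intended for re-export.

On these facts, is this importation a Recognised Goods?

No

Under section 8: the declaration was lodged electronically? no; and the goods originate in a preference-partner country? no. So the importation is not a Scheduled Entry.
Under section 5: the goods are for onward sale? no; or Scheduled Entry (section 8)? no. So the importation is not a Critical Consignment.
Under section 1: net mass: 34,100 kg ≥ 24,400 kg? yes; or the goods have undergone substantial transformation in the partner country? yes. So the importation is an Accredited Clearance.
Under section 13: Critical Consignment (section 5)? no; or Accredited Clearance (section 1)? yes. So the importation is a Chargeable Clearance.
Under section 3: the goods have undergone substantial transformation in the partner country? yes; or the importer is not an authorised economic operator? no. So the importation is a Tier VI Declaration.
Under section 12: net mass: 34,100 kg ≥ 24,400 kg? yes; and Tier VI Declaration (section 3)? yes. So the importation is a Relevant Entry.
Under section 11: the goods are intended for re-export? yes; or the goods are subject to anti-dumping measures? yes; or the goods fall within a tariff-suspension heading? no. So the importation is a Tier VI Importation.
Under section 9: Relevant Entry (section 12)? yes; the goods have undergone substantial transformation in the partner country? yes; Tier VI Importation (section 11)? yes — 3 of 3 hold (need ≥2) → satisfied.
Under section 10: no valid proof of origin accompanies the goods? no; and the importer is an authorised economic operator? yes. So the importation is not a Tier IV Clearance.
Under section 2: Tier IV Clearance (section 10)? no; and the goods originate in a preference-partner country? no. So the importation is not a Permitted Lot.
Under section 7: Chargeable Clearance (section 13)? yes; not a Tier IV Entry (section 9)? no; Permitted Lot (section 2)? no — 1 of 3 hold (need ≥2) → not satisfied.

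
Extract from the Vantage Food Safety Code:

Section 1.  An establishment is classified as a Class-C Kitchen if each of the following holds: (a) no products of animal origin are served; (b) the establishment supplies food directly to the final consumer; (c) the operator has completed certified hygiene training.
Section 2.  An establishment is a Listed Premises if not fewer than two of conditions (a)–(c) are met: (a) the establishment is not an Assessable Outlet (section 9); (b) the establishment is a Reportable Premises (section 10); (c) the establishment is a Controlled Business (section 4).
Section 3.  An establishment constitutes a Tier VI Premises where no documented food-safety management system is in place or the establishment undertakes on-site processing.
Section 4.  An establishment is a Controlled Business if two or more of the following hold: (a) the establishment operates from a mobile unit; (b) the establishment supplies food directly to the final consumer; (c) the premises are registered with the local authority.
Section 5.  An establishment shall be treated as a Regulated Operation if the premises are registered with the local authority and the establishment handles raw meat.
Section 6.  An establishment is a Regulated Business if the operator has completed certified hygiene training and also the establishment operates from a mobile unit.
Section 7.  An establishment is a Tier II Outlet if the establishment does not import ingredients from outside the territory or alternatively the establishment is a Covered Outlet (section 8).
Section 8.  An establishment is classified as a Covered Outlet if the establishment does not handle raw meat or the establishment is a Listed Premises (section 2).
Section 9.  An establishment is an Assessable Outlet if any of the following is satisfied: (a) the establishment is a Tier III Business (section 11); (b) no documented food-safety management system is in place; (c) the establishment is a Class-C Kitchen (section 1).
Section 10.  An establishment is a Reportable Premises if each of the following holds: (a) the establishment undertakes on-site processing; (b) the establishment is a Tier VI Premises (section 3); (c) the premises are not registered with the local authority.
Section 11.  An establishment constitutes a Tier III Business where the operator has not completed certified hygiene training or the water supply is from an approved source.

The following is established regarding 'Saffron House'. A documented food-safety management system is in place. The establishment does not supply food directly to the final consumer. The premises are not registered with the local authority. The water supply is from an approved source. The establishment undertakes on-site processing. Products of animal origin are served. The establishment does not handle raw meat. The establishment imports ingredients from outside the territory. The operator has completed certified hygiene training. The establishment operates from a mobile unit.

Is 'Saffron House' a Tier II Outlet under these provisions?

section 11 — Tier III Business: [the operator has not completed certified hygiene training? no] OR [the water supply is from an approved source? yes] → satisfied.
section 1 — Class-C Kitchen: [no products of animal origin are served? no] AND [the establishment supplies food directly to the final consumer? no] AND [the operator has completed certified hygiene training? yes] → not satisfied.
section 9 — Assessable Outlet: [Tier III Business (section 11)? yes] OR [no documented food-safety management system is in place? no] OR [Class-C Kitchen (section 1)? no] → satisfied.
section 3 — Tier VI Premises: [no documented food-safety management system is in place? no] OR [the establishment undertakes on-site processing? yes] → satisfied.
section 10 — Reportable Premises: [the establishment undertakes on-site processing? yes] AND [Tier VI Premises (section 3)? yes] AND [the premises are not registered with the local authority? yes] → satisfied.
section 4 — Controlled Business: the establishment operates from a mobile unit? yes; the establishment supplies food directly to the final consumer? no; the premises are registered with the local authority? no — 1 of 3 hold (need ≥2) → not satisfied.
section 2 — Listed Premises: not an Assessable Outlet (section 9)? no; Reportable Premises (section 10)? yes; Controlled Business (section 4)? no — 1 of 3 hold (need ≥2) → not satisfied.
section 8 — Covered Outlet: [the establishment does not handle raw meat? yes] OR [Listed Premises (section 2)? no] → satisfied.
section 7 — Tier II Outlet: [the establishment does not import ingredients from outside the territory? no] OR [Covered Outlet (section 8)? yes] → satisfied.

Yes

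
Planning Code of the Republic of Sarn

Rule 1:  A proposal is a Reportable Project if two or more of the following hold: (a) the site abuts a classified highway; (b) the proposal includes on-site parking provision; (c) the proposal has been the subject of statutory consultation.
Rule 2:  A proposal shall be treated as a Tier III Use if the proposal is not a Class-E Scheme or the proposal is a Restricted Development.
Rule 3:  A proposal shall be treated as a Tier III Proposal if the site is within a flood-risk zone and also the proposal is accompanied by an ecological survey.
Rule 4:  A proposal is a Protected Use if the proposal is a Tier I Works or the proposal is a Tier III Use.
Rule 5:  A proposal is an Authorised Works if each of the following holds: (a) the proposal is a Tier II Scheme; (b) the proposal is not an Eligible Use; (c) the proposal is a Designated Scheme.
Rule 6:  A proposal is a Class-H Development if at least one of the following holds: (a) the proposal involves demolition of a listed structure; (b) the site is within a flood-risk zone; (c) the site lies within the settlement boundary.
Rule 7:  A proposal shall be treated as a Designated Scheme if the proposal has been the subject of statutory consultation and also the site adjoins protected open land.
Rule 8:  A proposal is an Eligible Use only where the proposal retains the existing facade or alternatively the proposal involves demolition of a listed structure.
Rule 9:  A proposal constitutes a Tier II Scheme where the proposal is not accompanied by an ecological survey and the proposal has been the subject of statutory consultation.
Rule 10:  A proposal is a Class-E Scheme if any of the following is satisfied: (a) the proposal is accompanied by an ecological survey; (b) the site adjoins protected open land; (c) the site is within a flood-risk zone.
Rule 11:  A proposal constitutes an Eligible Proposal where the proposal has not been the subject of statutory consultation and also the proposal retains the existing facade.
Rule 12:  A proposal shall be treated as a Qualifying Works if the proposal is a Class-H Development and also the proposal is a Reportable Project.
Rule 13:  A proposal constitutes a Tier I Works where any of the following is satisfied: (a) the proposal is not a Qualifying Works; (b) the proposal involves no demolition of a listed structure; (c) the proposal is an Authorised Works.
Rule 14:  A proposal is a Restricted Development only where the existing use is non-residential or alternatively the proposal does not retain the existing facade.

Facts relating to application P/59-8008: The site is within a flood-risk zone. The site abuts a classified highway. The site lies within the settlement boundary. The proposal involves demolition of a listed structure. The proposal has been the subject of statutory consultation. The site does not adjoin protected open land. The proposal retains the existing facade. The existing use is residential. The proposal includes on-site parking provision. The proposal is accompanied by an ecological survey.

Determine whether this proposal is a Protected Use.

No

rule 6 — Class-H Development: [the proposal involves demolition of a listed structure? yes] OR [the site is within a flood-risk zone? yes] OR [the site lies within the settlement boundary? yes] → satisfied.
rule 1 — Reportable Project: the site abuts a classified highway? yes; the proposal includes on-site parking provision? yes; the proposal has been the subject of statutory consultation? yes — 3 of 3 hold (need ≥2) → satisfied.
rule 12 — Qualifying Works: [Class-H Development (rule 6)? yes] AND [Reportable Project (rule 1)? yes] → satisfied.
rule 9 — Tier II Scheme: [the proposal is not accompanied by an ecological survey? no] AND [the proposal has been the subject of statutory consultation? yes] → not satisfied.
rule 8 — Eligible Use: [the proposal retains the existing facade? yes] OR [the proposal involves demolition of a listed structure? yes] → satisfied.
rule 7 — Designated Scheme: [the proposal has been the subject of statutory consultation? yes] AND [the site adjoins protected open land? no] → not satisfied.
rule 5 — Authorised Works: [Tier II Scheme (rule 9)? no] AND [not an Eligible Use (rule 8)? no] AND [Designated Scheme (rule 7)? no] → not satisfied.
rule 13 — Tier I Works: [not a Qualifying Works (rule 12)? no] OR [the proposal involves no demolition of a listed structure? no] OR [Authorised Works (rule 5)? no] → not satisfied.
rule 10 — Class-E Scheme: [the proposal is accompanied by an ecological survey? yes] OR [the site adjoins protected open land? no] OR [the site is within a flood-risk zone? yes] → satisfied.
rule 14 — Restricted Development: [the existing use is non-residential? no] OR [the proposal does not retain the existing facade? no] → not satisfied.
rule 2 — Tier III Use: [not a Class-E Scheme (rule 10)? no] OR [Restricted Development (rule 14)? no] → not satisfied.
rule 4 — Protected Use: [Tier I Works (rule 13)? no] OR [Tier III Use (rule 2)? no] → not satisfied.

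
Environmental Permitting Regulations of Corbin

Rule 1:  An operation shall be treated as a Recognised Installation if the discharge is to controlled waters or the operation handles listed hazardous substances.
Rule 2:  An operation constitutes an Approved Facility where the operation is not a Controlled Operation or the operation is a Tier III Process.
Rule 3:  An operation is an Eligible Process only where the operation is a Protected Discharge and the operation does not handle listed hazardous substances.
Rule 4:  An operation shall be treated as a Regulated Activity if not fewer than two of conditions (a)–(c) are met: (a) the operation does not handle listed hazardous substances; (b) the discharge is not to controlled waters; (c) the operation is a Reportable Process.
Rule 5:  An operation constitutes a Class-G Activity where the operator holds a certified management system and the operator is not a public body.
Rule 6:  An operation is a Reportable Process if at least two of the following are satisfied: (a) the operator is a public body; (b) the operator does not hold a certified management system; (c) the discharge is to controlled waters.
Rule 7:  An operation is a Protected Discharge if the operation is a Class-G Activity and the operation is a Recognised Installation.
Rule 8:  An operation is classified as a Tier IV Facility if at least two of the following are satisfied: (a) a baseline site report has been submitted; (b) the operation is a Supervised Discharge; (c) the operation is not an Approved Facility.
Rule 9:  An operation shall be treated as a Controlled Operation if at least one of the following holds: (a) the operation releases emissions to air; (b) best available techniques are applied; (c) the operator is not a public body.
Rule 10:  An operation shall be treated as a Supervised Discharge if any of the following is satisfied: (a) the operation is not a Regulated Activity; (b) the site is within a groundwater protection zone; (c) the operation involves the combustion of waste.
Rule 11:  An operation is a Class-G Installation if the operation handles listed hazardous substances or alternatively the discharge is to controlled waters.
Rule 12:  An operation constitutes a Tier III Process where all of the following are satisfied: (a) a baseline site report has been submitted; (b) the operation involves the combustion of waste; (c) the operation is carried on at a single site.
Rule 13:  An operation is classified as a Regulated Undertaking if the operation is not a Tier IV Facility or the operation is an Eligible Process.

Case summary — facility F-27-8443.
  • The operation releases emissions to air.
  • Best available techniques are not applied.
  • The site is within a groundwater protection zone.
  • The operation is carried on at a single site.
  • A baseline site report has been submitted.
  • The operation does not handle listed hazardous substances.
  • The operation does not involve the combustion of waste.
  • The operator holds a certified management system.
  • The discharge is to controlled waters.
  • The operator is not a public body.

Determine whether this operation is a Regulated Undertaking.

Yes

Under rule 6: the operator is a public body? no; the operator does not hold a certified management system? no; the discharge is to controlled waters? yes — 1 of 3 hold (need ≥2) → not satisfied.
Under rule 4: the operation does not handle listed hazardous substances? yes; the discharge is not to controlled waters? no; Reportable Process (rule 6)? no — 1 of 3 hold (need ≥2) → not satisfied.
Under rule 10: not a Regulated Activity (rule 4)? yes; or the site is within a groundwater protection zone? yes; or the operation involves the combustion of waste? no. So the operation is a Supervised Discharge.
Under rule 9: the operation releases emissions to air? yes; or best available techniques are applied? no; or the operator is not a public body? yes. So the operation is a Controlled Operation.
Under rule 12: a baseline site report has been submitted? yes; and the operation involves the combustion of waste? no; and the operation is carried on at a single site? yes. So the operation is not a Tier III Process.
Under rule 2: not a Controlled Operation (rule 9)? no; or Tier III Process (rule 12)? no. So the operation is not an Approved Facility.
Under rule 8: a baseline site report has been submitted? yes; Supervised Discharge (rule 10)? yes; not an Approved Facility (rule 2)? yes — 3 of 3 hold (need ≥2) → satisfied.
Under rule 5: the operator holds a certified management system? yes; and the operator is not a public body? yes. So the operation is a Class-G Activity.
Under rule 1: the discharge is to controlled waters? yes; or the operation handles listed hazardous substances? no. So the operation is a Recognised Installation.
Under rule 7: Class-G Activity (rule 5)? yes; and Recognised Installation (rule 1)? yes. So the operation is a Protected Discharge.
Under rule 3: Protected Discharge (rule 7)? yes; and the operation does not handle listed hazardous substances? yes. So the operation is an Eligible Process.
Under rule 13: not a Tier IV Facility (rule 8)? no; or Eligible Process (rule 3)? yes. So the operation is a Regulated Undertaking.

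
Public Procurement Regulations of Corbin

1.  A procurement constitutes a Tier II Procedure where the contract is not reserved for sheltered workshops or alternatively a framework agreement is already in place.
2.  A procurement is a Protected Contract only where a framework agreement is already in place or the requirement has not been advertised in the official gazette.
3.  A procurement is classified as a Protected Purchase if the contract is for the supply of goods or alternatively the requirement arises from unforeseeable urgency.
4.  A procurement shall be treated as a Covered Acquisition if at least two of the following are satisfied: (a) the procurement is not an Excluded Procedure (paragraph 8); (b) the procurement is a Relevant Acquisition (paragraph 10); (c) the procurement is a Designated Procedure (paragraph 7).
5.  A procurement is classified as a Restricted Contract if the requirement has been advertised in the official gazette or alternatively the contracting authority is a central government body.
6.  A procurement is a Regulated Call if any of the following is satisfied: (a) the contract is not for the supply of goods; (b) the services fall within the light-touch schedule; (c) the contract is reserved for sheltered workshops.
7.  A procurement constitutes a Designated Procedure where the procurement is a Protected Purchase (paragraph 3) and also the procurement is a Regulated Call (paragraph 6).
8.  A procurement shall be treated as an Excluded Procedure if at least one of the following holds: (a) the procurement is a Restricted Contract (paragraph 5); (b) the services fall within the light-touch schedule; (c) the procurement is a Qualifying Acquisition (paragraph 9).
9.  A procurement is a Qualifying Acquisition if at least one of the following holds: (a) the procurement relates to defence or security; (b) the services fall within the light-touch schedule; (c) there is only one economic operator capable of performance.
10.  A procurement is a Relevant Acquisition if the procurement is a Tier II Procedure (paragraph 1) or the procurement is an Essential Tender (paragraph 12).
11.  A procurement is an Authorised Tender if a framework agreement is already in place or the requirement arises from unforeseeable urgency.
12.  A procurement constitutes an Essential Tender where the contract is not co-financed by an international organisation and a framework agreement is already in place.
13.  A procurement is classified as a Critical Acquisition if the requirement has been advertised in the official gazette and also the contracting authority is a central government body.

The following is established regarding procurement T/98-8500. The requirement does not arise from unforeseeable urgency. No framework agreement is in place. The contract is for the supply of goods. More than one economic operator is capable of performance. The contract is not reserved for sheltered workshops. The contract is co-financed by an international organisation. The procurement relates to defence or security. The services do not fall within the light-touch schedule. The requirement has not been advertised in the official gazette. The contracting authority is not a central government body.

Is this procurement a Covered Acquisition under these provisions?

paragraph 5 — Restricted Contract: [the requirement has been advertised in the official gazette? no] OR [the contracting authority is a central government body? no] → not satisfied.
paragraph 9 — Qualifying Acquisition: [the procurement relates to defence or security? yes] OR [the services fall within the light-touch schedule? no] OR [there is only one economic operator capable of performance? no] → satisfied.
paragraph 8 — Excluded Procedure: [Restricted Contract (paragraph 5)? no] OR [the services fall within the light-touch schedule? no] OR [Qualifying Acquisition (paragraph 9)? yes] → satisfied.
paragraph 1 — Tier II Procedure: [the contract is not reserved for sheltered workshops? yes] OR [a framework agreement is already in place? no] → satisfied.
paragraph 12 — Essential Tender: [the contract is not co-financed by an international organisation? no] AND [a framework agreement is already in place? no] → not satisfied.
paragraph 10 — Relevant Acquisition: [Tier II Procedure (paragraph 1)? yes] OR [Essential Tender (paragraph 12)? no] → satisfied.
paragraph 3 — Protected Purchase: [the contract is for the supply of goods? yes] OR [the requirement arises from unforeseeable urgency? no] → satisfied.
paragraph 6 — Regulated Call: [the contract is not for the supply of goods? no] OR [the services fall within the light-touch schedule? no] OR [the contract is reserved for sheltered workshops? no] → not satisfied.
paragraph 7 — Designated Procedure: [Protected Purchase (paragraph 3)? yes] AND [Regulated Call (paragraph 6)? no] → not satisfied.
paragraph 4 — Covered Acquisition: not an Excluded Procedure (paragraph 8)? no; Relevant Acquisition (paragraph 10)? yes; Designated Procedure (paragraph 7)? no — 1 of 3 hold (need ≥2) → not satisfied.

No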